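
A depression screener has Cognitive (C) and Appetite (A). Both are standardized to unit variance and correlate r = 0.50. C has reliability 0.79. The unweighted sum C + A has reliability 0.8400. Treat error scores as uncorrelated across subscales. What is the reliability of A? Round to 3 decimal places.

Var(C+A) = 2 + 2·0.50 = 3.000.
True-score variance = ρ_C + ρ_A + 2·0.50, so 0.8400 = (0.79 + ρ_A + 1.00) / 3.000.
ρ_A = 0.8400·3.000 − 0.79 − 1.00 = 0.730.

0.730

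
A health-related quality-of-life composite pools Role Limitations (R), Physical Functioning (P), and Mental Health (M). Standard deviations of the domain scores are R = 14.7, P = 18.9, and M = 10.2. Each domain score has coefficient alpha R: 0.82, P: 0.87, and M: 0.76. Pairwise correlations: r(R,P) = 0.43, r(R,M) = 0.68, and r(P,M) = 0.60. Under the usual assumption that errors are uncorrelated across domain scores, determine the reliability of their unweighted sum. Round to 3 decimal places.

0.918

Var(R+P+M) = 14.7² + 18.9² + 10.2² + 2·[14.7·18.9·0.43 + 14.7·10.2·0.68 + 18.9·10.2·0.60] = 677.34 + 674.188 = 1351.53.
Because errors are independent across components, Cov(Tᵢ,Tⱼ) = Cov(Xᵢ,Xⱼ); the off-diagonal part of the true-score variance is the same as above.
True-score variance = [14.7²·0.82 + 18.9²·0.87 + 10.2²·0.76] + 674.188 = 567.037 + 674.188 = 1241.23.
Reliability = 1241.23 / 1351.53 = 0.918.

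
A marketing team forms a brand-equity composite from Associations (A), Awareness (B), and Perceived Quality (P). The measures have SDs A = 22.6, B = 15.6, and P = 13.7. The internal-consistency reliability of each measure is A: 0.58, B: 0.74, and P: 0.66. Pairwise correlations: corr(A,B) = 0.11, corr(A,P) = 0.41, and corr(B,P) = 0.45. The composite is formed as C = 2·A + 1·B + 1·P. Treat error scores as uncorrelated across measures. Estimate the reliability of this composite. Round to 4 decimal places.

0.7041

Var(C) = 2²·22.6² + 15.6² + 13.7² + 2·[2·22.6·15.6·0.11 + 2·22.6·13.7·0.41 + 15.6·13.7·0.45] = 2474.09 + 855.251 = 3329.34.
Because errors are independent across components, Cov(Tᵢ,Tⱼ) = Cov(Xᵢ,Xⱼ); the off-diagonal part of the true-score variance is the same as above.
True-score variance = [2²·22.6²·0.58 + 15.6²·0.74 + 13.7²·0.66] + 855.251 = 1488.93 + 855.251 = 2344.18.
Reliability = 2344.18 / 3329.34 = 0.7041.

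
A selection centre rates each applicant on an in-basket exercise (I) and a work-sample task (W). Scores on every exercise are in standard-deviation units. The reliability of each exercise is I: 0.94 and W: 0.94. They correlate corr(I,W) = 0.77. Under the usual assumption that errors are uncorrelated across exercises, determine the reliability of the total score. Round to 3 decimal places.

0.966

Var(I+W) = 2 + 2·[0.77] = 2 + 1.54 = 3.54.
Under uncorrelated errors the observed covariances equal the true-score covariances, so only the own-variance terms attenuate.
True-score variance = [0.94 + 0.94] + 1.54 = 1.88 + 1.54 = 3.42.
Reliability = 3.42 / 3.54 = 0.966.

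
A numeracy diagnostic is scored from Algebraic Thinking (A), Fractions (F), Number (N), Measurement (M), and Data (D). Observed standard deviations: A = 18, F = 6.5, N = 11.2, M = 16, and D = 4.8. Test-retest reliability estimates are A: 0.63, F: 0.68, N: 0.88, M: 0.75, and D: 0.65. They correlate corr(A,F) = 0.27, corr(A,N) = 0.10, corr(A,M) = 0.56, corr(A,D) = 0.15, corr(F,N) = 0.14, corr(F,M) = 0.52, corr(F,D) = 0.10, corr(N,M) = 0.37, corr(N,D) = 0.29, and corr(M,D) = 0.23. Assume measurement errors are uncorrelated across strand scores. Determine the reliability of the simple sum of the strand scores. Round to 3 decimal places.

Var(A+F+N+M+D) = 18² + 6.5² + 11.2² + 16² + 4.8² + 2·[18·6.5·0.27 + 18·11.2·0.10 + 18·16·0.56 + 18·4.8·0.15 + 6.5·11.2·0.14 + 6.5·16·0.52 + 6.5·4.8·0.10 + 11.2·16·0.37 + 11.2·4.8·0.29 + 16·4.8·0.23] = 770.73 + 785.881 = 1556.61.
Because errors are independent across components, Cov(Tᵢ,Tⱼ) = Cov(Xᵢ,Xⱼ); the off-diagonal part of the true-score variance is the same as above.
True-score variance = [18²·0.63 + 6.5²·0.68 + 11.2²·0.88 + 16²·0.75 + 4.8²·0.65] + 785.881 = 550.213 + 785.881 = 1336.09.
Reliability = 1336.09 / 1556.61 = 0.858.

0.858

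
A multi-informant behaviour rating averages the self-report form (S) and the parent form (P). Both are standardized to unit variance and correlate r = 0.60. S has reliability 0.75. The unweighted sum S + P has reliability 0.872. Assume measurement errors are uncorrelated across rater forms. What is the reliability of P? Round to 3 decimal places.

0.840

Var(S+P) = 2 + 2·0.60 = 3.200.
True-score variance = ρ_S + ρ_P + 2·0.60, so 0.872 = (0.75 + ρ_P + 1.20) / 3.200.
ρ_P = 0.872·3.200 − 0.75 − 1.20 = 0.840.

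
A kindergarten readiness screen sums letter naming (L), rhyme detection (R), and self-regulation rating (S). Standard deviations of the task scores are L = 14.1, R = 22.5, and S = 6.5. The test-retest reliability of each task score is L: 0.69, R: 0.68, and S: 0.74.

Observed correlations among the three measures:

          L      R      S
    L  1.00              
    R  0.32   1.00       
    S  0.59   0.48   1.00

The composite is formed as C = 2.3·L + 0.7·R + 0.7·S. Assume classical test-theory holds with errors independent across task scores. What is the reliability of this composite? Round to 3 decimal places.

Var(C) = 2.3²·14.1² + 0.7²·22.5² + 0.7²·6.5² + 2·[1.61·14.1·22.5·0.32 + 1.61·14.1·6.5·0.59 + 0.49·22.5·6.5·0.48] = 1320.47 + 569.807 = 1890.28.
Under uncorrelated errors the observed covariances equal the true-score covariances, so only the own-variance terms attenuate.
True-score variance = [2.3²·14.1²·0.69 + 0.7²·22.5²·0.68 + 0.7²·6.5²·0.74] + 569.807 = 909.679 + 569.807 = 1479.49.
Reliability = 1479.49 / 1890.28 = 0.783.

0.783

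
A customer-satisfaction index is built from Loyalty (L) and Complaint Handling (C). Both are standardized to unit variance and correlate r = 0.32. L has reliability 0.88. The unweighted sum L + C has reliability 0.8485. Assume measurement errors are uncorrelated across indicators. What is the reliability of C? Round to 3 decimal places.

0.720

Var(L+C) = 2 + 2·0.32 = 2.640.
True-score variance = ρ_L + ρ_C + 2·0.32, so 0.8485 = (0.88 + ρ_C + 0.64) / 2.640.
ρ_C = 0.8485·2.640 − 0.88 − 0.64 = 0.720.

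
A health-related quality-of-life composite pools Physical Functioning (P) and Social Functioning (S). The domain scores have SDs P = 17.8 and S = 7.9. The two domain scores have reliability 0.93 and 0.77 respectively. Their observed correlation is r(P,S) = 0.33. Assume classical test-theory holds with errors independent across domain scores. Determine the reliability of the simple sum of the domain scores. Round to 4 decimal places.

Var(P+S) = 17.8² + 7.9² + 2·[17.8·7.9·0.33] = 379.25 + 92.8092 = 472.059.
Because errors are independent across components, Cov(Tᵢ,Tⱼ) = Cov(Xᵢ,Xⱼ); the off-diagonal part of the true-score variance is the same as above.
True-score variance = [17.8²·0.93 + 7.9²·0.77] + 92.8092 = 342.717 + 92.8092 = 435.526.
Reliability = 435.526 / 472.059 = 0.9226.

0.9226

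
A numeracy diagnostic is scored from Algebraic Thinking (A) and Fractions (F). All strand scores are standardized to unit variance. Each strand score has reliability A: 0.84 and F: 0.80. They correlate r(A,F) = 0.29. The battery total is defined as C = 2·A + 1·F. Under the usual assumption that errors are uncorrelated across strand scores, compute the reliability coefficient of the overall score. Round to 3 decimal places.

0.864

Var(C) = 2² + 1 + 2·[2·0.29] = 5 + 1.16 = 6.16.
Under uncorrelated errors the observed covariances equal the true-score covariances, so only the own-variance terms attenuate.
True-score variance = [2²·0.84 + 0.80] + 1.16 = 4.16 + 1.16 = 5.32.
Reliability = 5.32 / 6.16 = 0.864.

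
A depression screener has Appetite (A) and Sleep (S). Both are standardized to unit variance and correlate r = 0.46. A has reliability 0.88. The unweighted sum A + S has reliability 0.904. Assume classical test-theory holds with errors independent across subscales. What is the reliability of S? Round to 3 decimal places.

0.840

Var(A+S) = 2 + 2·0.46 = 2.920.
True-score variance = ρ_A + ρ_S + 2·0.46, so 0.904 = (0.88 + ρ_S + 0.92) / 2.920.
ρ_S = 0.904·2.920 − 0.88 − 0.92 = 0.840.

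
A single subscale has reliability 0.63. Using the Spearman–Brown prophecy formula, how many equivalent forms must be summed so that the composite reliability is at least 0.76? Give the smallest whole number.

k ≥ ρ*(1−ρ₁)/(ρ₁(1−ρ*)) = 0.76·0.37 / (0.63·0.24) = 1.860.
Smallest integer k = 2.

2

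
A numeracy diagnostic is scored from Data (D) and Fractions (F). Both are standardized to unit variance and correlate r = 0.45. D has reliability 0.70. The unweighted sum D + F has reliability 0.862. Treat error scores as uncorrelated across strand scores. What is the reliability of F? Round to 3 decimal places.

Var(D+F) = 2 + 2·0.45 = 2.900.
True-score variance = ρ_D + ρ_F + 2·0.45, so 0.862 = (0.70 + ρ_F + 0.90) / 2.900.
ρ_F = 0.862·2.900 − 0.70 − 0.90 = 0.900.

0.900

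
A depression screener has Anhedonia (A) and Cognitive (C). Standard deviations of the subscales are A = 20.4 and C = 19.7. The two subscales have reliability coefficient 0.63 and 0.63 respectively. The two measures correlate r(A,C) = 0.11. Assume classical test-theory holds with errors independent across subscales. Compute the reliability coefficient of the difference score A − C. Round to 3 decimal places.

Var(A−C) = 20.4² + 19.7² − 2·20.4·19.7·0.11 = 804.25 − 88.4136 = 715.836.
Because errors are independent across components, Cov(Tᵢ,Tⱼ) = Cov(Xᵢ,Xⱼ); the off-diagonal part of the true-score variance is the same as above.
True-score variance = [20.4²·0.63 + 19.7²·0.63] − 88.4136 = 506.677 − 88.4136 = 418.264.
Reliability = 418.264 / 715.836 = 0.584.

0.584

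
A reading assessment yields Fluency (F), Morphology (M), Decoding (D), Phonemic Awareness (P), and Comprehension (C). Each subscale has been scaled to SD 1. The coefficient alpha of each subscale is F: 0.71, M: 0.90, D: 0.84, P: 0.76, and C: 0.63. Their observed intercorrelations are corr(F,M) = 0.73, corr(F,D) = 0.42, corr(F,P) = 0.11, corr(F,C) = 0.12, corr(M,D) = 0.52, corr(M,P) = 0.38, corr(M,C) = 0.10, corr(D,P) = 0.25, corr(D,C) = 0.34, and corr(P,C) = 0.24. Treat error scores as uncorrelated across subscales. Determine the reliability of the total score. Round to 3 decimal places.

Var(F+M+D+P+C) = 5 + 2·[0.73 + 0.42 + 0.11 + 0.12 + 0.52 + 0.38 + 0.10 + 0.25 + 0.34 + 0.24] = 5 + 6.42 = 11.42.
Under uncorrelated errors the observed covariances equal the true-score covariances, so only the own-variance terms attenuate.
True-score variance = [0.71 + 0.90 + 0.84 + 0.76 + 0.63] + 6.42 = 3.84 + 6.42 = 10.26.
Reliability = 10.26 / 11.42 = 0.898.

0.898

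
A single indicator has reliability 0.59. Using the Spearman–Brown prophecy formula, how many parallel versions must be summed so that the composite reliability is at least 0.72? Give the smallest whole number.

k ≥ ρ*(1−ρ₁)/(ρ₁(1−ρ*)) = 0.72·0.41 / (0.59·0.28) = 1.787.
Smallest integer k = 2.

2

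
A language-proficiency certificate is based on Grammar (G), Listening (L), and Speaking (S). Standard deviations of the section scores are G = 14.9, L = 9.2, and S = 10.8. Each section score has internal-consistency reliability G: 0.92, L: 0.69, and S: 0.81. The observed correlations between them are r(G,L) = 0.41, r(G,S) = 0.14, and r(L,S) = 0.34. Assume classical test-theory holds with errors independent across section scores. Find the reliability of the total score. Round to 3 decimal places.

Var(G+L+S) = 14.9² + 9.2² + 10.8² + 2·[14.9·9.2·0.41 + 14.9·10.8·0.14 + 9.2·10.8·0.34] = 423.29 + 225.028 = 648.318.
With uncorrelated errors the cross-covariances are all true-score covariance, so they carry over unchanged; only the diagonal terms shrink to ρᵢσᵢ².
True-score variance = [14.9²·0.92 + 9.2²·0.69 + 10.8²·0.81] + 225.028 = 357.129 + 225.028 = 582.157.
Reliability = 582.157 / 648.318 = 0.898.

0.898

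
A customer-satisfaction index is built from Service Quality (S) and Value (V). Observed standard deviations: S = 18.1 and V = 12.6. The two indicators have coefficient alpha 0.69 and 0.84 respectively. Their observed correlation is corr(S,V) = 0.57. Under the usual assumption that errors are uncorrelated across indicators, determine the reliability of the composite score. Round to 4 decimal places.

0.8299

Var(S+V) = 18.1² + 12.6² + 2·[18.1·12.6·0.57] = 486.37 + 259.988 = 746.358.
Under uncorrelated errors the observed covariances equal the true-score covariances, so only the own-variance terms attenuate.
True-score variance = [18.1²·0.69 + 12.6²·0.84] + 259.988 = 359.409 + 259.988 = 619.398.
Reliability = 619.398 / 746.358 = 0.8299.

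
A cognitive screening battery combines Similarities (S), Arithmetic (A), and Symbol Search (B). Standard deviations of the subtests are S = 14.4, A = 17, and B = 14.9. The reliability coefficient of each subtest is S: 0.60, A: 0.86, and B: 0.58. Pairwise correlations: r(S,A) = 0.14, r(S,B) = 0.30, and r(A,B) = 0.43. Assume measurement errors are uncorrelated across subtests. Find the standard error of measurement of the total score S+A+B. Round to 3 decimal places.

14.719

Var(total) = 718.37 + 415.118 = 1133.49.
True-score variance = 501.722 + 415.118 = 916.84, so reliability = 0.8089.
Error variance = 1133.49 − 916.84 = 216.648; SEM = √216.648 = 14.719.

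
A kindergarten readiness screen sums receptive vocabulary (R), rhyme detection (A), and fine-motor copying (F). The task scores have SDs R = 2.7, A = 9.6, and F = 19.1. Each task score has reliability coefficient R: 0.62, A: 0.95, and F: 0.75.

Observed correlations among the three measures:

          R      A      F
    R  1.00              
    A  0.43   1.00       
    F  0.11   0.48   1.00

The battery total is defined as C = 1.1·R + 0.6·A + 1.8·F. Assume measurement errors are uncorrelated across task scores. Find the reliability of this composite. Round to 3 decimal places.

Var(C) = 1.1²·2.7² + 0.6²·9.6² + 1.8²·19.1² + 2·[0.66·2.7·9.6·0.43 + 1.98·2.7·19.1·0.11 + 1.08·9.6·19.1·0.48] = 1223.98 + 227.284 = 1451.27.
With uncorrelated errors the cross-covariances are all true-score covariance, so they carry over unchanged; only the diagonal terms shrink to ρᵢσᵢ².
True-score variance = [1.1²·2.7²·0.62 + 0.6²·9.6²·0.95 + 1.8²·19.1²·0.75] + 227.284 = 923.476 + 227.284 = 1150.76.
Reliability = 1150.76 / 1451.27 = 0.793.

0.793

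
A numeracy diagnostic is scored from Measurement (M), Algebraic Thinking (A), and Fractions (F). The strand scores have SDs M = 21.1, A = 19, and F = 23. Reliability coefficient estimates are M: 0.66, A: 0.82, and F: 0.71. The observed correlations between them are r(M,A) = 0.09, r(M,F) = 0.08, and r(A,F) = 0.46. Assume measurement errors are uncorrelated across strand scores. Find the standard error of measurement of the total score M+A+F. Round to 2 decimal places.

19.23

Var(total) = 1335.21 + 551.85 = 1887.06.
True-score variance = 965.449 + 551.85 = 1517.3, so reliability = 0.8041.
Error variance = 1887.06 − 1517.3 = 369.761; SEM = √369.761 = 19.23.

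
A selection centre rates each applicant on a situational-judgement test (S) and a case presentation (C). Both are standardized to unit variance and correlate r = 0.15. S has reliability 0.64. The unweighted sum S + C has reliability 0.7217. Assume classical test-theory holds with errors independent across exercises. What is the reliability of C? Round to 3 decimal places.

Var(S+C) = 2 + 2·0.15 = 2.300.
True-score variance = ρ_S + ρ_C + 2·0.15, so 0.7217 = (0.64 + ρ_C + 0.30) / 2.300.
ρ_C = 0.7217·2.300 − 0.64 − 0.30 = 0.720.

0.720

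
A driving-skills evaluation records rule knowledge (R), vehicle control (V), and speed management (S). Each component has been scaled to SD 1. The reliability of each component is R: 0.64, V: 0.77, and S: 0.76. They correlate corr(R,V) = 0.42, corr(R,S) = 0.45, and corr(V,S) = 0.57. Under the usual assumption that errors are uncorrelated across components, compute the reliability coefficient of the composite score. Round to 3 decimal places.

Var(R+V+S) = 3 + 2·[0.42 + 0.45 + 0.57] = 3 + 2.88 = 5.88.
Under uncorrelated errors the observed covariances equal the true-score covariances, so only the own-variance terms attenuate.
True-score variance = [0.64 + 0.77 + 0.76] + 2.88 = 2.17 + 2.88 = 5.05.
Reliability = 5.05 / 5.88 = 0.859.

0.859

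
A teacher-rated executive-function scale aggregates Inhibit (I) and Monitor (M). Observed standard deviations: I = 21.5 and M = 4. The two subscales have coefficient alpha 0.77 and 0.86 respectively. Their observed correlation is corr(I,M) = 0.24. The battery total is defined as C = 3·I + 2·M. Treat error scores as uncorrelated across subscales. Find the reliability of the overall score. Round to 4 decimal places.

Var(C) = 3²·21.5² + 2²·4² + 2·[6·21.5·4·0.24] = 4224.25 + 247.68 = 4471.93.
Under uncorrelated errors the observed covariances equal the true-score covariances, so only the own-variance terms attenuate.
True-score variance = [3²·21.5²·0.77 + 2²·4²·0.86] + 247.68 = 3258.43 + 247.68 = 3506.11.
Reliability = 3506.11 / 4471.93 = 0.7840.

0.7840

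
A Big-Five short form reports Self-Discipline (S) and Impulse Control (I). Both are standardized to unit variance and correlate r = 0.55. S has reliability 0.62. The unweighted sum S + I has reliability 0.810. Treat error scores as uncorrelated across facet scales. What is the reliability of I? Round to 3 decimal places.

0.791

Var(S+I) = 2 + 2·0.55 = 3.100.
True-score variance = ρ_S + ρ_I + 2·0.55, so 0.810 = (0.62 + ρ_I + 1.10) / 3.100.
ρ_I = 0.810·3.100 − 0.62 − 1.10 = 0.791.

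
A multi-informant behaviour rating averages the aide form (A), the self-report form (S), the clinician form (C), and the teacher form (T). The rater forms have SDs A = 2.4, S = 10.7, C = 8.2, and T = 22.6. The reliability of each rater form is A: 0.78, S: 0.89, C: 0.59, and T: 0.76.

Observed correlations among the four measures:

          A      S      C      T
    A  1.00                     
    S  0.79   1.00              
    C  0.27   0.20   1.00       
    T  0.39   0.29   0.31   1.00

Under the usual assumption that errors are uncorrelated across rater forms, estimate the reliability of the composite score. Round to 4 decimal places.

0.8484

Var(A+S+C+T) = 2.4² + 10.7² + 8.2² + 22.6² + 2·[2.4·10.7·0.79 + 2.4·8.2·0.27 + 2.4·22.6·0.39 + 10.7·8.2·0.20 + 10.7·22.6·0.29 + 8.2·22.6·0.31] = 698.25 + 383.759 = 1082.01.
Under uncorrelated errors the observed covariances equal the true-score covariances, so only the own-variance terms attenuate.
True-score variance = [2.4²·0.78 + 10.7²·0.89 + 8.2²·0.59 + 22.6²·0.76] + 383.759 = 534.238 + 383.759 = 917.997.
Reliability = 917.997 / 1082.01 = 0.8484.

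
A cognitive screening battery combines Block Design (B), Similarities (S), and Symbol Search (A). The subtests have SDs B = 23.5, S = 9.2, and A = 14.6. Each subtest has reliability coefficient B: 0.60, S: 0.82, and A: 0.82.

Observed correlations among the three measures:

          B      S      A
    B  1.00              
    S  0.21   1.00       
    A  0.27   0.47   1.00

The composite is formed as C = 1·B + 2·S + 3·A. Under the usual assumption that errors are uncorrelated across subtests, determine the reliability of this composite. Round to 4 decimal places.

Var(C) = 23.5² + 2²·9.2² + 3²·14.6² + 2·[2·23.5·9.2·0.21 + 3·23.5·14.6·0.27 + 6·9.2·14.6·0.47] = 2809.25 + 1494.99 = 4304.24.
Because errors are independent across components, Cov(Tᵢ,Tⱼ) = Cov(Xᵢ,Xⱼ); the off-diagonal part of the true-score variance is the same as above.
True-score variance = [23.5²·0.60 + 2²·9.2²·0.82 + 3²·14.6²·0.82] + 1494.99 = 2182.09 + 1494.99 = 3677.08.
Reliability = 3677.08 / 4304.24 = 0.8543.

0.8543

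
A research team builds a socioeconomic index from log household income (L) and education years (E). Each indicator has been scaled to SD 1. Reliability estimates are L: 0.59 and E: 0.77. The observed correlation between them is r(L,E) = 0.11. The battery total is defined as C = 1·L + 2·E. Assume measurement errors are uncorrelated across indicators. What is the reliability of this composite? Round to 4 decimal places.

0.7555

Var(C) = 1 + 2² + 2·[2·0.11] = 5 + 0.44 = 5.44.
Because errors are independent across components, Cov(Tᵢ,Tⱼ) = Cov(Xᵢ,Xⱼ); the off-diagonal part of the true-score variance is the same as above.
True-score variance = [0.59 + 2²·0.77] + 0.44 = 3.67 + 0.44 = 4.11.
Reliability = 4.11 / 5.44 = 0.7555.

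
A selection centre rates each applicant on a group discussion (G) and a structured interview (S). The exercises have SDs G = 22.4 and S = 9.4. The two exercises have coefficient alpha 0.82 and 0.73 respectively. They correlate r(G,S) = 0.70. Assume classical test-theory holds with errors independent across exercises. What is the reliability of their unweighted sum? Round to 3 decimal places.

Var(G+S) = 22.4² + 9.4² + 2·[22.4·9.4·0.70] = 590.12 + 294.784 = 884.904.
With uncorrelated errors the cross-covariances are all true-score covariance, so they carry over unchanged; only the diagonal terms shrink to ρᵢσᵢ².
True-score variance = [22.4²·0.82 + 9.4²·0.73] + 294.784 = 475.946 + 294.784 = 770.73.
Reliability = 770.73 / 884.904 = 0.871.

0.871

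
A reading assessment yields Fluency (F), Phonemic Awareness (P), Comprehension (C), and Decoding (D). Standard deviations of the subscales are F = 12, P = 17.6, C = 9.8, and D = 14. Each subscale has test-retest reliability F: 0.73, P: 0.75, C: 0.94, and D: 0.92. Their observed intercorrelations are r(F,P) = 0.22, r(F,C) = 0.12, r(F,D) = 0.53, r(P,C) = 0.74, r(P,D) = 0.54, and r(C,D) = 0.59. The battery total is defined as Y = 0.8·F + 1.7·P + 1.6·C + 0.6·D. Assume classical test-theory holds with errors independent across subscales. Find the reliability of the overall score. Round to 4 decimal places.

0.8993

Var(Y) = 0.8²·12² + 1.7²·17.6² + 1.6²·9.8² + 0.6²·14² + 2·[1.36·12·17.6·0.22 + 1.28·12·9.8·0.12 + 0.48·12·14·0.53 + 2.72·17.6·9.8·0.74 + 1.02·17.6·14·0.54 + 0.96·9.8·14·0.59] = 1303.79 + 1369.18 = 2672.97.
With uncorrelated errors the cross-covariances are all true-score covariance, so they carry over unchanged; only the diagonal terms shrink to ρᵢσᵢ².
True-score variance = [0.8²·12²·0.73 + 1.7²·17.6²·0.75 + 1.6²·9.8²·0.94 + 0.6²·14²·0.92] + 1369.18 = 1034.71 + 1369.18 = 2403.88.
Reliability = 2403.88 / 2672.97 = 0.8993.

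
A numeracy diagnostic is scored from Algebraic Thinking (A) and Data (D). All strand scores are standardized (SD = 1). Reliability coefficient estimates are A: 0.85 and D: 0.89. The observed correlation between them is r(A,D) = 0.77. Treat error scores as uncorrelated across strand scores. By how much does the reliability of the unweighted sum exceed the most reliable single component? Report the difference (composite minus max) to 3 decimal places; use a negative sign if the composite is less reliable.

Var(sum) = 2 + 1.54 = 3.54; true-score variance = 1.74 + 1.54 = 3.28; composite reliability = 0.9266.
Max component reliability = 0.8900.
Difference = 0.9266 − 0.8900 = 0.037.

0.037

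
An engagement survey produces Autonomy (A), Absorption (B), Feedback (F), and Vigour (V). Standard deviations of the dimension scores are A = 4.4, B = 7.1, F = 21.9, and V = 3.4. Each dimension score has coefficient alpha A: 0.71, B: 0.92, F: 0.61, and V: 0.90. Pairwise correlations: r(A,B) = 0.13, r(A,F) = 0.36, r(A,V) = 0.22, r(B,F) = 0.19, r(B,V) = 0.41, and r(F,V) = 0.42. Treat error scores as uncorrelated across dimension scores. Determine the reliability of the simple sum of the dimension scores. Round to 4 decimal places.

0.7484

Var(A+B+F+V) = 4.4² + 7.1² + 21.9² + 3.4² + 2·[4.4·7.1·0.13 + 4.4·21.9·0.36 + 4.4·3.4·0.22 + 7.1·21.9·0.19 + 7.1·3.4·0.41 + 21.9·3.4·0.42] = 560.94 + 225.511 = 786.451.
Because errors are independent across components, Cov(Tᵢ,Tⱼ) = Cov(Xᵢ,Xⱼ); the off-diagonal part of the true-score variance is the same as above.
True-score variance = [4.4²·0.71 + 7.1²·0.92 + 21.9²·0.61 + 3.4²·0.90] + 225.511 = 363.089 + 225.511 = 588.6.
Reliability = 588.6 / 786.451 = 0.7484.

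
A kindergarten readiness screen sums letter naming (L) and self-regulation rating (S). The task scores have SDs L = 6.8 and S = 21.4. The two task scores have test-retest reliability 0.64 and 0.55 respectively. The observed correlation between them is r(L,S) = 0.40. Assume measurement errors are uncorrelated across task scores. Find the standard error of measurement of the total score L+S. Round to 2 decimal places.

Var(total) = 504.2 + 116.416 = 620.616.
True-score variance = 281.472 + 116.416 = 397.888, so reliability = 0.6411.
Error variance = 620.616 − 397.888 = 222.728; SEM = √222.728 = 14.92.

14.92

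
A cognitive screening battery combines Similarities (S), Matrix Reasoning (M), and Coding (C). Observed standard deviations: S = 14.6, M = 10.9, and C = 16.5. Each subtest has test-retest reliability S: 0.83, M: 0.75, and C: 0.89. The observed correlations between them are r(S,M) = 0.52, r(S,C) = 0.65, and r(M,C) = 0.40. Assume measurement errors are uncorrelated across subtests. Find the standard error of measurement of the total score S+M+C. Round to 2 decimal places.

Var(total) = 604.22 + 622.556 = 1226.78.
True-score variance = 508.333 + 622.556 = 1130.89, so reliability = 0.9218.
Error variance = 1226.78 − 1130.89 = 95.8872; SEM = √95.8872 = 9.79.

9.79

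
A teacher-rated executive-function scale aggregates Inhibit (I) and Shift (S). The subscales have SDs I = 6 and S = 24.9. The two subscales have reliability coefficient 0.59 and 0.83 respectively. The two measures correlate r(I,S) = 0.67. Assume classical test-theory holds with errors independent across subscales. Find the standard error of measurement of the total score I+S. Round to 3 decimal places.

Var(total) = 656.01 + 200.196 = 856.206.
True-score variance = 535.848 + 200.196 = 736.044, so reliability = 0.8597.
Error variance = 856.206 − 736.044 = 120.162; SEM = √120.162 = 10.962.

10.962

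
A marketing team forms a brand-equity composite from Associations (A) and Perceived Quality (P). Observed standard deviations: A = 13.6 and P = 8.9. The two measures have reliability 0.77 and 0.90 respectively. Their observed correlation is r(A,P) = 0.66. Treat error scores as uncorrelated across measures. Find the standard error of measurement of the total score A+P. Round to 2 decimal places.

Var(total) = 264.17 + 159.773 = 423.943.
True-score variance = 213.708 + 159.773 = 373.481, so reliability = 0.8810.
Error variance = 423.943 − 373.481 = 50.4618; SEM = √50.4618 = 7.10.

7.10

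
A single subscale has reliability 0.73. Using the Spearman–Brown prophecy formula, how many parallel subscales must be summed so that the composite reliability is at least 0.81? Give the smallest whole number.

k ≥ ρ*(1−ρ₁)/(ρ₁(1−ρ*)) = 0.81·0.27 / (0.73·0.19) = 1.577.
Smallest integer k = 2.

2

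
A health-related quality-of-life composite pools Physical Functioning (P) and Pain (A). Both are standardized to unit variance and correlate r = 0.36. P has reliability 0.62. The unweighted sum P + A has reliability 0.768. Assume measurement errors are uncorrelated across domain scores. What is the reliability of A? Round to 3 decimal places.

Var(P+A) = 2 + 2·0.36 = 2.720.
True-score variance = ρ_P + ρ_A + 2·0.36, so 0.768 = (0.62 + ρ_A + 0.72) / 2.720.
ρ_A = 0.768·2.720 − 0.62 − 0.72 = 0.749.

0.749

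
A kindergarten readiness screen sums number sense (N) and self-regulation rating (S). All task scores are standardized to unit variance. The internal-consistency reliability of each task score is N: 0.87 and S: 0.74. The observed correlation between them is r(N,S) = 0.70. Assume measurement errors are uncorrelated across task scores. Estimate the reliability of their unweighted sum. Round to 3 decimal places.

Var(N+S) = 2 + 2·[0.70] = 2 + 1.4 = 3.4.
Because errors are independent across components, Cov(Tᵢ,Tⱼ) = Cov(Xᵢ,Xⱼ); the off-diagonal part of the true-score variance is the same as above.
True-score variance = [0.87 + 0.74] + 1.4 = 1.61 + 1.4 = 3.01.
Reliability = 3.01 / 3.4 = 0.885.

0.885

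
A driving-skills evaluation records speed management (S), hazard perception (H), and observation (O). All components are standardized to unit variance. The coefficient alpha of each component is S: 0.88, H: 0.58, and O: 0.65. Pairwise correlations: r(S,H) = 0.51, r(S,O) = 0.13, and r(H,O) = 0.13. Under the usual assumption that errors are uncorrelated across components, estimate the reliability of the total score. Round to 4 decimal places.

0.8040

Var(S+H+O) = 3 + 2·[0.51 + 0.13 + 0.13] = 3 + 1.54 = 4.54.
Under uncorrelated errors the observed covariances equal the true-score covariances, so only the own-variance terms attenuate.
True-score variance = [0.88 + 0.58 + 0.65] + 1.54 = 2.11 + 1.54 = 3.65.
Reliability = 3.65 / 4.54 = 0.8040.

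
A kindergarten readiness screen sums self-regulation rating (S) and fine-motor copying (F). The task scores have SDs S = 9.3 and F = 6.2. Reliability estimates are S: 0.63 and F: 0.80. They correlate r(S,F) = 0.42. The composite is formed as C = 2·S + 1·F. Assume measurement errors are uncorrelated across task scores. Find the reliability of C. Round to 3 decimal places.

0.718

Var(C) = 2²·9.3² + 6.2² + 2·[2·9.3·6.2·0.42] = 384.4 + 96.8688 = 481.269.
Under uncorrelated errors the observed covariances equal the true-score covariances, so only the own-variance terms attenuate.
True-score variance = [2²·9.3²·0.63 + 6.2²·0.80] + 96.8688 = 248.707 + 96.8688 = 345.576.
Reliability = 345.576 / 481.269 = 0.718.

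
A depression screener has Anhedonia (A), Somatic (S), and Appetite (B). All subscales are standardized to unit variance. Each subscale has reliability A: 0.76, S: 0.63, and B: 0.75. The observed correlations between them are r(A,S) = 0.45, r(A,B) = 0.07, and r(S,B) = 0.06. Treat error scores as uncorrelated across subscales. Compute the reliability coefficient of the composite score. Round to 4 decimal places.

Var(A+S+B) = 3 + 2·[0.45 + 0.07 + 0.06] = 3 + 1.16 = 4.16.
With uncorrelated errors the cross-covariances are all true-score covariance, so they carry over unchanged; only the diagonal terms shrink to ρᵢσᵢ².
True-score variance = [0.76 + 0.63 + 0.75] + 1.16 = 2.14 + 1.16 = 3.3.
Reliability = 3.3 / 4.16 = 0.7933.

0.7933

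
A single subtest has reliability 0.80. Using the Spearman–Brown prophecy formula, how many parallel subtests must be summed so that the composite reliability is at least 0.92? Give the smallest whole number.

3

k ≥ ρ*(1−ρ₁)/(ρ₁(1−ρ*)) = 0.92·0.20 / (0.80·0.08) = 2.875.
Smallest integer k = 3.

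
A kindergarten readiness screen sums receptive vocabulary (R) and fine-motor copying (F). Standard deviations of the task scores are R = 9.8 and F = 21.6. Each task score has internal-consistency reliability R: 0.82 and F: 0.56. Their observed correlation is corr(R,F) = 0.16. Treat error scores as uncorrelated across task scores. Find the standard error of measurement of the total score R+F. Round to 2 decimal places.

14.92

Var(total) = 562.6 + 67.7376 = 630.338.
True-score variance = 340.026 + 67.7376 = 407.764, so reliability = 0.6469.
Error variance = 630.338 − 407.764 = 222.574; SEM = √222.574 = 14.92.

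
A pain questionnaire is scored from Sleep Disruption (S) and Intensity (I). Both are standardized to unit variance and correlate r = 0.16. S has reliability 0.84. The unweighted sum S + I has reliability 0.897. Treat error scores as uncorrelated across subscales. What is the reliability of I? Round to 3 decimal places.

0.921

Var(S+I) = 2 + 2·0.16 = 2.320.
True-score variance = ρ_S + ρ_I + 2·0.16, so 0.897 = (0.84 + ρ_I + 0.32) / 2.320.
ρ_I = 0.897·2.320 − 0.84 − 0.32 = 0.921.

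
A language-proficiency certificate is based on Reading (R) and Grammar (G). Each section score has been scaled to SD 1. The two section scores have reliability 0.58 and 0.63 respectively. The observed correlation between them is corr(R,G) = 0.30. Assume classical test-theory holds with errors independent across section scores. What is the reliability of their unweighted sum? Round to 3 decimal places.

0.696

Var(R+G) = 2 + 2·[0.30] = 2 + 0.6 = 2.6.
Because errors are independent across components, Cov(Tᵢ,Tⱼ) = Cov(Xᵢ,Xⱼ); the off-diagonal part of the true-score variance is the same as above.
True-score variance = [0.58 + 0.63] + 0.6 = 1.21 + 0.6 = 1.81.
Reliability = 1.81 / 2.6 = 0.696.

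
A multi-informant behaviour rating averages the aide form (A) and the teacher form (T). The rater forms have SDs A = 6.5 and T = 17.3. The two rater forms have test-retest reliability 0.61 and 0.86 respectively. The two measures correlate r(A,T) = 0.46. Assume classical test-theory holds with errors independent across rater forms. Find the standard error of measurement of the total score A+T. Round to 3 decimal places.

7.641

Var(total) = 341.54 + 103.454 = 444.994.
True-score variance = 283.162 + 103.454 = 386.616, so reliability = 0.8688.
Error variance = 444.994 − 386.616 = 58.3781; SEM = √58.3781 = 7.641.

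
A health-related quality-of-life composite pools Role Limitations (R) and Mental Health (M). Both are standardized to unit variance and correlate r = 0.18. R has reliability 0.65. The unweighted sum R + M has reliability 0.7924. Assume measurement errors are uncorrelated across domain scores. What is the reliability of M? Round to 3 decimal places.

0.860

Var(R+M) = 2 + 2·0.18 = 2.360.
True-score variance = ρ_R + ρ_M + 2·0.18, so 0.7924 = (0.65 + ρ_M + 0.36) / 2.360.
ρ_M = 0.7924·2.360 − 0.65 − 0.36 = 0.860.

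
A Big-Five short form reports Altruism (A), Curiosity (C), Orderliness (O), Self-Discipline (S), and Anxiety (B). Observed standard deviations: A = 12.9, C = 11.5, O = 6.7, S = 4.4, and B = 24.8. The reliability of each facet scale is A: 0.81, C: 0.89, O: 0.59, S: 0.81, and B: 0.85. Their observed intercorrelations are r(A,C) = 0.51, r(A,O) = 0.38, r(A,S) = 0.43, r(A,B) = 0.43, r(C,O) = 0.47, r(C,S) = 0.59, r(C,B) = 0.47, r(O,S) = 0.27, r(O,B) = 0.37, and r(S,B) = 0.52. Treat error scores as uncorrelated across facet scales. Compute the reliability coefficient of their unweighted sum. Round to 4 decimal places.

0.9261

Var(A+C+O+S+B) = 12.9² + 11.5² + 6.7² + 4.4² + 24.8² + 2·[12.9·11.5·0.51 + 12.9·6.7·0.38 + 12.9·4.4·0.43 + 12.9·24.8·0.43 + 11.5·6.7·0.47 + 11.5·4.4·0.59 + 11.5·24.8·0.47 + 6.7·4.4·0.27 + 6.7·24.8·0.37 + 4.4·24.8·0.52] = 977.95 + 1193.53 = 2171.48.
With uncorrelated errors the cross-covariances are all true-score covariance, so they carry over unchanged; only the diagonal terms shrink to ρᵢσᵢ².
True-score variance = [12.9²·0.81 + 11.5²·0.89 + 6.7²·0.59 + 4.4²·0.81 + 24.8²·0.85] + 1193.53 = 817.445 + 1193.53 = 2010.98.
Reliability = 2010.98 / 2171.48 = 0.9261.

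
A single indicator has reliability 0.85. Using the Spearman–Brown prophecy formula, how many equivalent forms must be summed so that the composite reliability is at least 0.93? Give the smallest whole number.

k ≥ ρ*(1−ρ₁)/(ρ₁(1−ρ*)) = 0.93·0.15 / (0.85·0.07) = 2.345.
Smallest integer k = 3.

3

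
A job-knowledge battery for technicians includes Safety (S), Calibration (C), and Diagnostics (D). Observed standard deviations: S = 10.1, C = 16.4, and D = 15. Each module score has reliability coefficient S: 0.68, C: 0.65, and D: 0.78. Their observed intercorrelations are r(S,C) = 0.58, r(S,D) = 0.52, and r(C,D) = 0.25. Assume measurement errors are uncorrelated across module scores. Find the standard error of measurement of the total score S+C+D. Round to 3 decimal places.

Var(total) = 595.97 + 472.702 = 1068.67.
True-score variance = 419.691 + 472.702 = 892.393, so reliability = 0.8350.
Error variance = 1068.67 − 892.393 = 176.279; SEM = √176.279 = 13.277.

13.277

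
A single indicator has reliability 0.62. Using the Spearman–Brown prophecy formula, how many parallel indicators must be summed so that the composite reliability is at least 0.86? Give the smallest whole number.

4

k ≥ ρ*(1−ρ₁)/(ρ₁(1−ρ*)) = 0.86·0.38 / (0.62·0.14) = 3.765.
Smallest integer k = 4.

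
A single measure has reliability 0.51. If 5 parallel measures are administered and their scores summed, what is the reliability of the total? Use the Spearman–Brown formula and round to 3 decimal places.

ρ_k = kρ / (1 + (k−1)ρ) = 5·0.51 / (1 + 4·0.51) = 2.550 / 3.040 = 0.839.

0.839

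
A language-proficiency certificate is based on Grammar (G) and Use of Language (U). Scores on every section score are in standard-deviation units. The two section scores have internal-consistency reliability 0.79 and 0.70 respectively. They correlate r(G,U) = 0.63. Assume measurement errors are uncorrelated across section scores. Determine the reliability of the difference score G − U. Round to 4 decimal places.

Var(G−U) = 1 + 1 − 2·0.63 = 2 − 1.26 = 0.74.
Under uncorrelated errors the observed covariances equal the true-score covariances, so only the own-variance terms attenuate.
True-score variance = [0.79 + 0.70] − 1.26 = 1.49 − 1.26 = 0.23.
Reliability = 0.23 / 0.74 = 0.3108.

0.3108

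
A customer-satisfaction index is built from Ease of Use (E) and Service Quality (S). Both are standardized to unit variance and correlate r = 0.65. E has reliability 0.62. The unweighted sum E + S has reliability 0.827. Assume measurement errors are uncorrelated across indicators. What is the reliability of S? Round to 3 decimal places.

Var(E+S) = 2 + 2·0.65 = 3.300.
True-score variance = ρ_E + ρ_S + 2·0.65, so 0.827 = (0.62 + ρ_S + 1.30) / 3.300.
ρ_S = 0.827·3.300 − 0.62 − 1.30 = 0.809.

0.809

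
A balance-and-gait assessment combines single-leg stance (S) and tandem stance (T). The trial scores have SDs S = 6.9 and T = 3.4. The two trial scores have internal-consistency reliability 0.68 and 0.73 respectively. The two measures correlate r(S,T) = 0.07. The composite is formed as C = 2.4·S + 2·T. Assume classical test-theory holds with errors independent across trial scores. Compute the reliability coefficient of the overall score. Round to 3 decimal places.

Var(C) = 2.4²·6.9² + 2²·3.4² + 2·[4.8·6.9·3.4·0.07] = 320.474 + 15.7651 = 336.239.
Under uncorrelated errors the observed covariances equal the true-score covariances, so only the own-variance terms attenuate.
True-score variance = [2.4²·6.9²·0.68 + 2²·3.4²·0.73] + 15.7651 = 220.234 + 15.7651 = 235.999.
Reliability = 235.999 / 336.239 = 0.702.

0.702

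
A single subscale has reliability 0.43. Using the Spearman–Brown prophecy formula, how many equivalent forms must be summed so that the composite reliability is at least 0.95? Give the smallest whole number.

k ≥ ρ*(1−ρ₁)/(ρ₁(1−ρ*)) = 0.95·0.57 / (0.43·0.05) = 25.186.
Smallest integer k = 26.

26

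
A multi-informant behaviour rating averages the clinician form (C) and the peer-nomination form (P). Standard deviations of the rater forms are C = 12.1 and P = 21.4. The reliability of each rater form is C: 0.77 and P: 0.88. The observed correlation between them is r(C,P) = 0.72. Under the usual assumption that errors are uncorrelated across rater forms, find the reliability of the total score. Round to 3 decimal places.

0.909

Var(C+P) = 12.1² + 21.4² + 2·[12.1·21.4·0.72] = 604.37 + 372.874 = 977.244.
Because errors are independent across components, Cov(Tᵢ,Tⱼ) = Cov(Xᵢ,Xⱼ); the off-diagonal part of the true-score variance is the same as above.
True-score variance = [12.1²·0.77 + 21.4²·0.88] + 372.874 = 515.74 + 372.874 = 888.614.
Reliability = 888.614 / 977.244 = 0.909.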